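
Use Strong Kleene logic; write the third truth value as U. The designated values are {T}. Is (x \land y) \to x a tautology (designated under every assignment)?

Countermodel: x=U, y=T gives U, which is not designated.

No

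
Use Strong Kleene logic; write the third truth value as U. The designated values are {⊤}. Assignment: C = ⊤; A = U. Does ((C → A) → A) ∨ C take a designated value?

C → A = ⊤ → U = U  [¬⊤ ∨ U]
(C → A) → A = U → U = U
((C → A) → A) ∨ C = U ∨ ⊤ = ⊤
⊤ ∈ {⊤}.

Yes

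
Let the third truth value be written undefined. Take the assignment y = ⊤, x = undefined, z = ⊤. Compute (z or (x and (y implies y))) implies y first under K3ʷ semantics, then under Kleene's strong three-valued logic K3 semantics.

undefined; ⊤

In K3ʷ: y implies y = ⊤ implies ⊤ = ⊤
x and (y implies y) = undefined and ⊤ = undefined
z or (x and (y implies y)) = ⊤ or undefined = undefined
(z or (x and (y implies y))) implies y = undefined implies ⊤ = undefined  [any arg is the third value ⇒ result is the third value]
In Kleene's strong three-valued logic K3: y implies y = ⊤ implies ⊤ = ⊤
x and (y implies y) = undefined and ⊤ = undefined
z or (x and (y implies y)) = ⊤ or undefined = ⊤
(z or (x and (y implies y))) implies y = ⊤ implies ⊤ = ⊤
They differ because K3ʷ and Kleene's strong three-valued logic K3 treat undefined differently under the binary connectives.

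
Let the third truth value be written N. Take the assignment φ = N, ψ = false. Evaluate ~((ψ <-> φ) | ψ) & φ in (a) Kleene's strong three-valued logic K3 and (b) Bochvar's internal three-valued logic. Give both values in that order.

In Kleene's strong three-valued logic K3: ψ <-> φ = false <-> N = N
(ψ <-> φ) | ψ = N | false = N
~((ψ <-> φ) | ψ) = ~N = N
~((ψ <-> φ) | ψ) & φ = N & N = N
In Bochvar's internal three-valued logic: ψ <-> φ = false <-> N = N
(ψ <-> φ) | ψ = N | false = N
~((ψ <-> φ) | ψ) = ~N = N
~((ψ <-> φ) | ψ) & φ = N & N = N

N; N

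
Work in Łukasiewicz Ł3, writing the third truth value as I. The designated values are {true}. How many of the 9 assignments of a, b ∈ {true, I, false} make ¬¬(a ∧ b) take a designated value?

Designated under: (a=true, b=true).

1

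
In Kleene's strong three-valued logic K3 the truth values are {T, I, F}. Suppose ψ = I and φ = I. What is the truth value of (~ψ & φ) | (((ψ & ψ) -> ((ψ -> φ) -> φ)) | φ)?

~ψ = ~I = I
~ψ & φ = I & I = I
ψ & ψ = I & I = I
ψ -> φ = I -> I = I  [~I | I]
(ψ -> φ) -> φ = I -> I = I
(ψ & ψ) -> ((ψ -> φ) -> φ) = I -> I = I
((ψ & ψ) -> ((ψ -> φ) -> φ)) | φ = I | I = I
(~ψ & φ) | (((ψ & ψ) -> ((ψ -> φ) -> φ)) | φ) = I | I = I

I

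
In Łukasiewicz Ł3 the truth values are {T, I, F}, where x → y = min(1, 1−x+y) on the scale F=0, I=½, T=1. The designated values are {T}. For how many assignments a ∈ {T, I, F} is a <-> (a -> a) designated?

1

a=T: T ✓
a=I: I ·
a=F: F ·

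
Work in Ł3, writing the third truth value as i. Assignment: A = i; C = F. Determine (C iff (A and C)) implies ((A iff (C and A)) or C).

i

A and C = i and F = F
C iff (A and C) = F iff F = T
C and A = F and i = F
A iff (C and A) = i iff F = i  [1 − |½−0|]
(A iff (C and A)) or C = i or F = i
(C iff (A and C)) implies ((A iff (C and A)) or C) = T implies i = i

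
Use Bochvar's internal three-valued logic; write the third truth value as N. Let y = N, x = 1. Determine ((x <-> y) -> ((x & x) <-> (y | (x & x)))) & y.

N

x <-> y = 1 <-> N = N
x & x = 1 & 1 = 1
x & x = 1 & 1 = 1
y | (x & x) = N | 1 = N
(x & x) <-> (y | (x & x)) = 1 <-> N = N
(x <-> y) -> ((x & x) <-> (y | (x & x))) = N -> N = N  [any arg is the third value ⇒ result is the third value]
((x <-> y) -> ((x & x) <-> (y | (x & x)))) & y = N & N = N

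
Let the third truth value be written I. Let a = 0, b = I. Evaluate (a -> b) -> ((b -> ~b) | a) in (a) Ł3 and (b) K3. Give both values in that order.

1; I

In Ł3: a -> b = 0 -> I = 1
~b = ~I = I
b -> ~b = I -> I = 1
(b -> ~b) | a = 1 | 0 = 1
(a -> b) -> ((b -> ~b) | a) = 1 -> 1 = 1
In K3: a -> b = 0 -> I = 1
~b = ~I = I
b -> ~b = I -> I = I
(b -> ~b) | a = I | 0 = I
(a -> b) -> ((b -> ~b) | a) = 1 -> I = I
They differ because Ł3 and K3 treat I differently under implication.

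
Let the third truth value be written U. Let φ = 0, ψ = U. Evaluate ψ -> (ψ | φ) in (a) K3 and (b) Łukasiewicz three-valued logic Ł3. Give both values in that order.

U; 1

In K3: ψ | φ = U | 0 = U
ψ -> (ψ | φ) = U -> U = U  [~U | U]
In Łukasiewicz three-valued logic Ł3: ψ | φ = U | 0 = U
ψ -> (ψ | φ) = U -> U = 1  [min(1, 1−½+½)]
They differ because K3 and Łukasiewicz three-valued logic Ł3 treat U differently under implication.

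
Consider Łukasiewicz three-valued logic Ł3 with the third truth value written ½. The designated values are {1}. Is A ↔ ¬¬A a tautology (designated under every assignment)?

Every assignment of A over {1, ½, 0} gives a value in {1}.
In particular, with A=½: A ↔ ¬¬A = 1.

Yes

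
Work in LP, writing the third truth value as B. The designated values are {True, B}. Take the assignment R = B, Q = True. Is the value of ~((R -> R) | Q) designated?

R -> R = B -> B = B
(R -> R) | Q = B | True = True
~((R -> R) | Q) = ~True = False
False ∉ {True, B}.

No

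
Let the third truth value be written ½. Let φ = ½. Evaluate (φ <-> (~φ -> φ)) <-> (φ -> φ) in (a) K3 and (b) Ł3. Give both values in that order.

In K3: ~φ = ~½ = ½
~φ -> φ = ½ -> ½ = ½
φ <-> (~φ -> φ) = ½ <-> ½ = ½
φ -> φ = ½ -> ½ = ½
(φ <-> (~φ -> φ)) <-> (φ -> φ) = ½ <-> ½ = ½
In Ł3: ~φ = ~½ = ½
~φ -> φ = ½ -> ½ = 1  [min(1, 1−½+½)]
φ <-> (~φ -> φ) = ½ <-> 1 = ½
φ -> φ = ½ -> ½ = 1
(φ <-> (~φ -> φ)) <-> (φ -> φ) = ½ <-> 1 = ½

½; ½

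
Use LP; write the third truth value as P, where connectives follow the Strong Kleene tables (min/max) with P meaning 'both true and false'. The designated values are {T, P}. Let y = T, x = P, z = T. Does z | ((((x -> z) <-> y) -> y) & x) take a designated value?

x -> z = P -> T = T  [~P | T]
(x -> z) <-> y = T <-> T = T
((x -> z) <-> y) -> y = T -> T = T
(((x -> z) <-> y) -> y) & x = T & P = P
z | ((((x -> z) <-> y) -> y) & x) = T | P = T
T ∈ {T, P}.

Yes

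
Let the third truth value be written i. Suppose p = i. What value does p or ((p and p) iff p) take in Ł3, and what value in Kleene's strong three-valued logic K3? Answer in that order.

In Ł3: p and p = i and i = i
(p and p) iff p = i iff i = ⊤  [1 − |½−½|]
p or ((p and p) iff p) = i or ⊤ = ⊤
In Kleene's strong three-valued logic K3: p and p = i and i = i
(p and p) iff p = i iff i = i
p or ((p and p) iff p) = i or i = i
They differ because Ł3 and Kleene's strong three-valued logic K3 treat i differently under implication.

⊤; i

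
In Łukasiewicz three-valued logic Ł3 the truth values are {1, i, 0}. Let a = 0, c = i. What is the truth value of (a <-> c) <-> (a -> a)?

a <-> c = 0 <-> i = i
a -> a = 0 -> 0 = 1
(a <-> c) <-> (a -> a) = i <-> 1 = i

i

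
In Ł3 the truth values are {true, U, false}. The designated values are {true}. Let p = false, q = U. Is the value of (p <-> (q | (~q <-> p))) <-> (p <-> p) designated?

No

~q = ~U = U
~q <-> p = U <-> false = U  [1 − |½−0|]
q | (~q <-> p) = U | U = U
p <-> (q | (~q <-> p)) = false <-> U = U
p <-> p = false <-> false = true
(p <-> (q | (~q <-> p))) <-> (p <-> p) = U <-> true = U
U ∉ {true}.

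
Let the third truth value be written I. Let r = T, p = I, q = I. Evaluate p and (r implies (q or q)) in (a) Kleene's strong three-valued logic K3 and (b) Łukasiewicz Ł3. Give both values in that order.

I; I

In Kleene's strong three-valued logic K3: q or q = I or I = I
r implies (q or q) = T implies I = I
p and (r implies (q or q)) = I and I = I
In Łukasiewicz Ł3: q or q = I or I = I
r implies (q or q) = T implies I = I
p and (r implies (q or q)) = I and I = I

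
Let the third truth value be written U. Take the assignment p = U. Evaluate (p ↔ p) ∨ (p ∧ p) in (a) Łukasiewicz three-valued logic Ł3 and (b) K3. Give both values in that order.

true; U

In Łukasiewicz three-valued logic Ł3: p ↔ p = U ↔ U = true  [1 − |½−½|]
p ∧ p = U ∧ U = U
(p ↔ p) ∨ (p ∧ p) = true ∨ U = true
In K3: p ↔ p = U ↔ U = U
p ∧ p = U ∧ U = U
(p ↔ p) ∨ (p ∧ p) = U ∨ U = U
They differ because Łukasiewicz three-valued logic Ł3 and K3 treat U differently under implication.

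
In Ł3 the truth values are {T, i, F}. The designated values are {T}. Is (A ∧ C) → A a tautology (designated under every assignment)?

Yes

Every assignment of A, C over {T, i, F} gives a value in {T}.
In particular, with A=i, C=i: (A ∧ C) → A = T.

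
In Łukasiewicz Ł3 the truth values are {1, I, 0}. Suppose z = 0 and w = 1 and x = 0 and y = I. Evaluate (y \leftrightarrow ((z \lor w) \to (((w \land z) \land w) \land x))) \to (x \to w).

1

z \lor w = 0 \lor 1 = 1
w \land z = 1 \land 0 = 0
(w \land z) \land w = 0 \land 1 = 0
((w \land z) \land w) \land x = 0 \land 0 = 0
(z \lor w) \to (((w \land z) \land w) \land x) = 1 \to 0 = 0
y \leftrightarrow ((z \lor w) \to (((w \land z) \land w) \land x)) = I \leftrightarrow 0 = I  [1 − |½−0|]
x \to w = 0 \to 1 = 1
(y \leftrightarrow ((z \lor w) \to (((w \land z) \land w) \land x))) \to (x \to w) = I \to 1 = 1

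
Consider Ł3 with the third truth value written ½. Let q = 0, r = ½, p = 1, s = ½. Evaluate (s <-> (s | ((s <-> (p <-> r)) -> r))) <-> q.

0

p <-> r = 1 <-> ½ = ½  [1 − |1−½|]
s <-> (p <-> r) = ½ <-> ½ = 1
(s <-> (p <-> r)) -> r = 1 -> ½ = ½
s | ((s <-> (p <-> r)) -> r) = ½ | ½ = ½
s <-> (s | ((s <-> (p <-> r)) -> r)) = ½ <-> ½ = 1
(s <-> (s | ((s <-> (p <-> r)) -> r))) <-> q = 1 <-> 0 = 0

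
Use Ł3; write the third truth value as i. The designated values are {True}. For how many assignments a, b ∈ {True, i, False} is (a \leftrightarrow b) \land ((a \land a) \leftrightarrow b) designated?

Designated under: (a=True, b=True); (a=i, b=i); (a=False, b=False).

3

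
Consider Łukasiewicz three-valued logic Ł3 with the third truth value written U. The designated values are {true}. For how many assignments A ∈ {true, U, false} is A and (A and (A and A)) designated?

1

A=true: true ✓
A=U: U ·
A=false: false ·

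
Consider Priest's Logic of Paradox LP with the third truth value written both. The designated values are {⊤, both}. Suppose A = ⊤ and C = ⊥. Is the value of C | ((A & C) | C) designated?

No

A & C = ⊤ & ⊥ = ⊥
(A & C) | C = ⊥ | ⊥ = ⊥
C | ((A & C) | C) = ⊥ | ⊥ = ⊥
⊥ ∉ {⊤, both}.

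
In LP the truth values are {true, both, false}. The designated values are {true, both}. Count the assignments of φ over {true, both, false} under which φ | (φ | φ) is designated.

2

φ=true: true ✓
φ=both: both ✓
φ=false: false ·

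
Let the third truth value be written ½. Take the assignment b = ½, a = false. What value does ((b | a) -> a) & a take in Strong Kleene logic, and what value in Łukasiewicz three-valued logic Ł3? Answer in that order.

In Strong Kleene logic: b | a = ½ | false = ½
(b | a) -> a = ½ -> false = ½  [~½ | false]
((b | a) -> a) & a = ½ & false = false
In Łukasiewicz three-valued logic Ł3: b | a = ½ | false = ½
(b | a) -> a = ½ -> false = ½
((b | a) -> a) & a = ½ & false = false

false; false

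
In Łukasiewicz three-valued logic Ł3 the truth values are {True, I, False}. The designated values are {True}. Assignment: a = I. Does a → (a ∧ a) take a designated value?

Yes

a ∧ a = I ∧ I = I
a → (a ∧ a) = I → I = True  [min(1, 1−½+½)]
True ∈ {True}.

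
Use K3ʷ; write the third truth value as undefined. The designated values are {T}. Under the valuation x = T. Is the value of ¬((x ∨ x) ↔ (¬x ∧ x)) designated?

x ∨ x = T ∨ T = T
¬x = ¬T = F
¬x ∧ x = F ∧ T = F
(x ∨ x) ↔ (¬x ∧ x) = T ↔ F = F
¬((x ∨ x) ↔ (¬x ∧ x)) = ¬F = T
T ∈ {T}.

Yes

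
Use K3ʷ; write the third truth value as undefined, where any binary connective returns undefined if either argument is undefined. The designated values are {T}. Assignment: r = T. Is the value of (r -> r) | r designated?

r -> r = T -> T = T
(r -> r) | r = T | T = T
T ∈ {T}.

Yes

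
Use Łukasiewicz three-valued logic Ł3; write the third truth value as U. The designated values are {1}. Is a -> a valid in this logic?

Yes

Every assignment of a over {1, U, 0} gives a value in {1}.
In particular, with a=U: a -> a = 1.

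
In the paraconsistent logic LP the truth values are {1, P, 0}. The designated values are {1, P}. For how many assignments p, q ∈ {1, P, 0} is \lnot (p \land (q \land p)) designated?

8

Of the 9 assignments, 8 give a value in {1, P}.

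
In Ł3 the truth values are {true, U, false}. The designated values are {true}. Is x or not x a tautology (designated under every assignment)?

No

Countermodel: x=U gives U, which is not designated.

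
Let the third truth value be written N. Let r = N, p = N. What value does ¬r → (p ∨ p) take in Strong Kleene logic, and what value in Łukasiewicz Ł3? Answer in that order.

N; true

In Strong Kleene logic: ¬r = ¬N = N
p ∨ p = N ∨ N = N
¬r → (p ∨ p) = N → N = N  [¬N ∨ N]
In Łukasiewicz Ł3: ¬r = ¬N = N
p ∨ p = N ∨ N = N
¬r → (p ∨ p) = N → N = true
They differ because Strong Kleene logic and Łukasiewicz Ł3 treat N differently under implication.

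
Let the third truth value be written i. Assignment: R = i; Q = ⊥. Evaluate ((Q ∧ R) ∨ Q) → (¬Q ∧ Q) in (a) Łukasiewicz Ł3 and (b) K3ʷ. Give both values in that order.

⊤; i

In Łukasiewicz Ł3: Q ∧ R = ⊥ ∧ i = ⊥
(Q ∧ R) ∨ Q = ⊥ ∨ ⊥ = ⊥
¬Q = ¬⊥ = ⊤
¬Q ∧ Q = ⊤ ∧ ⊥ = ⊥
((Q ∧ R) ∨ Q) → (¬Q ∧ Q) = ⊥ → ⊥ = ⊤
In K3ʷ: Q ∧ R = ⊥ ∧ i = i
(Q ∧ R) ∨ Q = i ∨ ⊥ = i
¬Q = ¬⊥ = ⊤
¬Q ∧ Q = ⊤ ∧ ⊥ = ⊥
((Q ∧ R) ∨ Q) → (¬Q ∧ Q) = i → ⊥ = i
They differ because Łukasiewicz Ł3 and K3ʷ treat i differently under the binary connectives.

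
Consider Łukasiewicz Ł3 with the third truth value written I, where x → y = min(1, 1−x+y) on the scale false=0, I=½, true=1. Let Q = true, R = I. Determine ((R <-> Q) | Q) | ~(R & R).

true

R <-> Q = I <-> true = I  [1 − |½−1|]
(R <-> Q) | Q = I | true = true
R & R = I & I = I
~(R & R) = ~I = I
((R <-> Q) | Q) | ~(R & R) = true | I = true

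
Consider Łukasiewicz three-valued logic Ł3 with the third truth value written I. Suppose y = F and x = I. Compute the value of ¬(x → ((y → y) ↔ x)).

y → y = F → F = T
(y → y) ↔ x = T ↔ I = I
x → ((y → y) ↔ x) = I → I = T
¬(x → ((y → y) ↔ x)) = ¬T = F

F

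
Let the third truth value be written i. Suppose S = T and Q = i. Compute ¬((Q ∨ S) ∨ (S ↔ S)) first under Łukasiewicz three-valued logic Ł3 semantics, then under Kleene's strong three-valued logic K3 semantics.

In Łukasiewicz three-valued logic Ł3: Q ∨ S = i ∨ T = T
S ↔ S = T ↔ T = T
(Q ∨ S) ∨ (S ↔ S) = T ∨ T = T
¬((Q ∨ S) ∨ (S ↔ S)) = ¬T = F
In Kleene's strong three-valued logic K3: Q ∨ S = i ∨ T = T
S ↔ S = T ↔ T = T
(Q ∨ S) ∨ (S ↔ S) = T ∨ T = T
¬((Q ∨ S) ∨ (S ↔ S)) = ¬T = F

F; F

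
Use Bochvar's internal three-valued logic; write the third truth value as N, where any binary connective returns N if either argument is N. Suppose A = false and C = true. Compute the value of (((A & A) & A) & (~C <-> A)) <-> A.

A & A = false & false = false
(A & A) & A = false & false = false
~C = ~true = false
~C <-> A = false <-> false = true
((A & A) & A) & (~C <-> A) = false & true = false
(((A & A) & A) & (~C <-> A)) <-> A = false <-> false = true

true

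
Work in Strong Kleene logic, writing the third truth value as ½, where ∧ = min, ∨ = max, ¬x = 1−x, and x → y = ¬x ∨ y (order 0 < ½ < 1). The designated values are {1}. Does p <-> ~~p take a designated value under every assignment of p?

Countermodel: p=½ gives ½, which is not designated.

No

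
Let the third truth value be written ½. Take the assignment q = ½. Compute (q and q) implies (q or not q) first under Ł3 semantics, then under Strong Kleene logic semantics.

In Ł3: q and q = ½ and ½ = ½
not q = not ½ = ½
q or not q = ½ or ½ = ½
(q and q) implies (q or not q) = ½ implies ½ = True  [min(1, 1−½+½)]
In Strong Kleene logic: q and q = ½ and ½ = ½
not q = not ½ = ½
q or not q = ½ or ½ = ½
(q and q) implies (q or not q) = ½ implies ½ = ½  [not ½ or ½]
They differ because Ł3 and Strong Kleene logic treat ½ differently under implication.

True; ½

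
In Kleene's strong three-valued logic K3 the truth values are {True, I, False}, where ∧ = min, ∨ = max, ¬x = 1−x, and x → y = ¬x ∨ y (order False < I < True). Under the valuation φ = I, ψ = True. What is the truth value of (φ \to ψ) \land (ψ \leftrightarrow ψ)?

φ \to ψ = I \to True = True
ψ \leftrightarrow ψ = True \leftrightarrow True = True
(φ \to ψ) \land (ψ \leftrightarrow ψ) = True \land True = True

True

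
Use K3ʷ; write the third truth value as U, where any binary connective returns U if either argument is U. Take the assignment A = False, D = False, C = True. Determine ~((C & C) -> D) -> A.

C & C = True & True = True
(C & C) -> D = True -> False = False
~((C & C) -> D) = ~False = True
~((C & C) -> D) -> A = True -> False = False

False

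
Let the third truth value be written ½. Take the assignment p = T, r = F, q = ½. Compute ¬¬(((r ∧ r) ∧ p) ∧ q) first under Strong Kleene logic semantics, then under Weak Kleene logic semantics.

In Strong Kleene logic: r ∧ r = F ∧ F = F
(r ∧ r) ∧ p = F ∧ T = F
((r ∧ r) ∧ p) ∧ q = F ∧ ½ = F
¬(((r ∧ r) ∧ p) ∧ q) = ¬F = T
¬¬(((r ∧ r) ∧ p) ∧ q) = ¬T = F
In Weak Kleene logic: r ∧ r = F ∧ F = F
(r ∧ r) ∧ p = F ∧ T = F
((r ∧ r) ∧ p) ∧ q = F ∧ ½ = ½
¬(((r ∧ r) ∧ p) ∧ q) = ¬½ = ½
¬¬(((r ∧ r) ∧ p) ∧ q) = ¬½ = ½
They differ because Strong Kleene logic and Weak Kleene logic treat ½ differently under the binary connectives.

F; ½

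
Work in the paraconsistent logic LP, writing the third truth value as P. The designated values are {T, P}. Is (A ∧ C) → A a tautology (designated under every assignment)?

Every assignment of A, C over {T, P, F} gives a value in {T, P}.
In particular, with A=P, C=P: (A ∧ C) → A = P.

Yes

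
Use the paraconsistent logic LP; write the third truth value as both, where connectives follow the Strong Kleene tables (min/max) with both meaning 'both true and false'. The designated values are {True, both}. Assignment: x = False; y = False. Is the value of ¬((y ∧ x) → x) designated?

y ∧ x = False ∧ False = False
(y ∧ x) → x = False → False = True
¬((y ∧ x) → x) = ¬True = False
False ∉ {True, both}.

No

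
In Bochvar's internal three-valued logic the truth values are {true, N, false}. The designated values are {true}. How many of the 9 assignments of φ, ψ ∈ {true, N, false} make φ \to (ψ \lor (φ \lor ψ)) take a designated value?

4

Designated under: (φ=true, ψ=true); (φ=true, ψ=false); (φ=false, ψ=true); (φ=false, ψ=false).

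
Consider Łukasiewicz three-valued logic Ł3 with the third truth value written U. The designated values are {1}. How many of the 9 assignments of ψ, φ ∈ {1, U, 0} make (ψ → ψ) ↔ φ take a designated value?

3

Designated under: (ψ=1, φ=1); (ψ=U, φ=1); (ψ=0, φ=1).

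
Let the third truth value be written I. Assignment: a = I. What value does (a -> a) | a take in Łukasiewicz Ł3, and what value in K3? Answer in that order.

T; I

In Łukasiewicz Ł3: a -> a = I -> I = T
(a -> a) | a = T | I = T
In K3: a -> a = I -> I = I  [~I | I]
(a -> a) | a = I | I = I
They differ because Łukasiewicz Ł3 and K3 treat I differently under implication.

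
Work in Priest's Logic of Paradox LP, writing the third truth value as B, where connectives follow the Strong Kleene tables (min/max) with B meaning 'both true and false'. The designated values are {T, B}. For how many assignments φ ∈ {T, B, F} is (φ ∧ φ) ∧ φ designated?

φ=T: T ✓
φ=B: B ✓
φ=F: F ·

2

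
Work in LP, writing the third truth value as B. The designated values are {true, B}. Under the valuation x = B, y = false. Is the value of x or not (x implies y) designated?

x implies y = B implies false = B  [not B or false]
not (x implies y) = not B = B
x or not (x implies y) = B or B = B
B ∈ {true, B}.

Yes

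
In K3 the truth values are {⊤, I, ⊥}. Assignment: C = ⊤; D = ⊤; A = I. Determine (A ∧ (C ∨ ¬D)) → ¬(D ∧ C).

I

¬D = ¬⊤ = ⊥
C ∨ ¬D = ⊤ ∨ ⊥ = ⊤
A ∧ (C ∨ ¬D) = I ∧ ⊤ = I
D ∧ C = ⊤ ∧ ⊤ = ⊤
¬(D ∧ C) = ¬⊤ = ⊥
(A ∧ (C ∨ ¬D)) → ¬(D ∧ C) = I → ⊥ = I  [¬I ∨ ⊥]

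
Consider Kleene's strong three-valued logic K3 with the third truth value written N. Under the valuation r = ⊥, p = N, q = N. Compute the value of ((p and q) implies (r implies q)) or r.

p and q = N and N = N
r implies q = ⊥ implies N = ⊤
(p and q) implies (r implies q) = N implies ⊤ = ⊤
((p and q) implies (r implies q)) or r = ⊤ or ⊥ = ⊤

⊤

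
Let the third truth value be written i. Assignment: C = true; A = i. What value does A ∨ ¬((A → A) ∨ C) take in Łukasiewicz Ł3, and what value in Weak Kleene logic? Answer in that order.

In Łukasiewicz Ł3: A → A = i → i = true  [min(1, 1−½+½)]
(A → A) ∨ C = true ∨ true = true
¬((A → A) ∨ C) = ¬true = false
A ∨ ¬((A → A) ∨ C) = i ∨ false = i
In Weak Kleene logic: A → A = i → i = i  [any arg is the third value ⇒ result is the third value]
(A → A) ∨ C = i ∨ true = i
¬((A → A) ∨ C) = ¬i = i
A ∨ ¬((A → A) ∨ C) = i ∨ i = i

i; i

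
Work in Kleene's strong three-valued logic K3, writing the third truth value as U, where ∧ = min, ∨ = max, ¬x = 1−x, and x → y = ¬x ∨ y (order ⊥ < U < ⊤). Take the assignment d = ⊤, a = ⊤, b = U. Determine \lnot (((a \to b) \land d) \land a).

a \to b = ⊤ \to U = U  [\lnot ⊤ \lor U]
(a \to b) \land d = U \land ⊤ = U
((a \to b) \land d) \land a = U \land ⊤ = U
\lnot (((a \to b) \land d) \land a) = \lnot U = U

U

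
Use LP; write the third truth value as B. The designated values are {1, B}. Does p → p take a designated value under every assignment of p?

Yes

Every assignment of p over {1, B, 0} gives a value in {1, B}.
In particular, with p=B: p → p = B.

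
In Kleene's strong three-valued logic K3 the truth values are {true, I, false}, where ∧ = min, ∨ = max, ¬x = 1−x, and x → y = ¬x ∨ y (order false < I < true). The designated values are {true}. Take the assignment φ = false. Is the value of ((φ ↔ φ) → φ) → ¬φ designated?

φ ↔ φ = false ↔ false = true
(φ ↔ φ) → φ = true → false = false
¬φ = ¬false = true
((φ ↔ φ) → φ) → ¬φ = false → true = true
true ∈ {true}.

Yes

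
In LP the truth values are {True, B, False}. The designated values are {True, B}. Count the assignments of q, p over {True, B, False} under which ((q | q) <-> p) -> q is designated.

8

Of the 9 assignments, 8 give a value in {True, B}.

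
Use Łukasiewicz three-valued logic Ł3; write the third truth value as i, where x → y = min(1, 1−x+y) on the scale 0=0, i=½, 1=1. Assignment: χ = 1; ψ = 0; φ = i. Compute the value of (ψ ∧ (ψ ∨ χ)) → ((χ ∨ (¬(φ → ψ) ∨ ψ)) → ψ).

ψ ∨ χ = 0 ∨ 1 = 1
ψ ∧ (ψ ∨ χ) = 0 ∧ 1 = 0
φ → ψ = i → 0 = i
¬(φ → ψ) = ¬i = i
¬(φ → ψ) ∨ ψ = i ∨ 0 = i
χ ∨ (¬(φ → ψ) ∨ ψ) = 1 ∨ i = 1
(χ ∨ (¬(φ → ψ) ∨ ψ)) → ψ = 1 → 0 = 0
(ψ ∧ (ψ ∨ χ)) → ((χ ∨ (¬(φ → ψ) ∨ ψ)) → ψ) = 0 → 0 = 1

1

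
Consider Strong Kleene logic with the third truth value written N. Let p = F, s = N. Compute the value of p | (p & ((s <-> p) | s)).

F

s <-> p = N <-> F = N
(s <-> p) | s = N | N = N
p & ((s <-> p) | s) = F & N = F
p | (p & ((s <-> p) | s)) = F | F = F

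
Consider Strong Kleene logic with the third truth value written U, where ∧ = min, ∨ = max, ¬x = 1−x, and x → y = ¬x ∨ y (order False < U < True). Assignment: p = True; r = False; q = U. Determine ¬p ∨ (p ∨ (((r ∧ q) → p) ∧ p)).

¬p = ¬True = False
r ∧ q = False ∧ U = False
(r ∧ q) → p = False → True = True
((r ∧ q) → p) ∧ p = True ∧ True = True
p ∨ (((r ∧ q) → p) ∧ p) = True ∨ True = True
¬p ∨ (p ∨ (((r ∧ q) → p) ∧ p)) = False ∨ True = True

True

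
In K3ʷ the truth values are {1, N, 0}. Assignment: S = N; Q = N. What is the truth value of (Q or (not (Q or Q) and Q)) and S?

Q or Q = N or N = N
not (Q or Q) = not N = N
not (Q or Q) and Q = N and N = N
Q or (not (Q or Q) and Q) = N or N = N
(Q or (not (Q or Q) and Q)) and S = N and N = N

N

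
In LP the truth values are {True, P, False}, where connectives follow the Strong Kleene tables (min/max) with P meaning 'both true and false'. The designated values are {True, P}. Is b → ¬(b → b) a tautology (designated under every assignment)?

Countermodel: b=True gives False, which is not designated.

No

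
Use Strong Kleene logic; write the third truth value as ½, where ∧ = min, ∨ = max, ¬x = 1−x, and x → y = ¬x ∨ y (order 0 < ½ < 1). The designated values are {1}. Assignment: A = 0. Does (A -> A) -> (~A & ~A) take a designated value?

A -> A = 0 -> 0 = 1
~A = ~0 = 1
~A = ~0 = 1
~A & ~A = 1 & 1 = 1
(A -> A) -> (~A & ~A) = 1 -> 1 = 1
1 ∈ {1}.

Yes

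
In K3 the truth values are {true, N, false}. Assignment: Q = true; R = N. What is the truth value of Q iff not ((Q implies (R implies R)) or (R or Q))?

false

R implies R = N implies N = N  [not N or N]
Q implies (R implies R) = true implies N = N
R or Q = N or true = true
(Q implies (R implies R)) or (R or Q) = N or true = true
not ((Q implies (R implies R)) or (R or Q)) = not true = false
Q iff not ((Q implies (R implies R)) or (R or Q)) = true iff false = false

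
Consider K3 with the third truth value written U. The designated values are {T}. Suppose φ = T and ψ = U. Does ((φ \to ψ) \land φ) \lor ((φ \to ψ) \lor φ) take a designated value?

φ \to ψ = T \to U = U
(φ \to ψ) \land φ = U \land T = U
φ \to ψ = T \to U = U
(φ \to ψ) \lor φ = U \lor T = T
((φ \to ψ) \land φ) \lor ((φ \to ψ) \lor φ) = U \lor T = T
T ∈ {T}.

Yes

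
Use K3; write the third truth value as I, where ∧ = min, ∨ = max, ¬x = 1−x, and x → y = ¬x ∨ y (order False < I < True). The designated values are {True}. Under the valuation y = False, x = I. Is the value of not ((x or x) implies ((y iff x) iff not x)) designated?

x or x = I or I = I
y iff x = False iff I = I
not x = not I = I
(y iff x) iff not x = I iff I = I
(x or x) implies ((y iff x) iff not x) = I implies I = I
not ((x or x) implies ((y iff x) iff not x)) = not I = I
I ∉ {True}.

No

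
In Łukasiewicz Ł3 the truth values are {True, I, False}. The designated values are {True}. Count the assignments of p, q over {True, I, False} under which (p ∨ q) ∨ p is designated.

Of the 9 assignments, 5 give a value in {True}.

5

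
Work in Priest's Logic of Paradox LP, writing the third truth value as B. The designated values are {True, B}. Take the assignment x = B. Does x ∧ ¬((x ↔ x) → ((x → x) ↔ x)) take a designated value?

Yes

x ↔ x = B ↔ B = B
x → x = B → B = B  [¬B ∨ B]
(x → x) ↔ x = B ↔ B = B
(x ↔ x) → ((x → x) ↔ x) = B → B = B
¬((x ↔ x) → ((x → x) ↔ x)) = ¬B = B
x ∧ ¬((x ↔ x) → ((x → x) ↔ x)) = B ∧ B = B
B ∈ {True, B}.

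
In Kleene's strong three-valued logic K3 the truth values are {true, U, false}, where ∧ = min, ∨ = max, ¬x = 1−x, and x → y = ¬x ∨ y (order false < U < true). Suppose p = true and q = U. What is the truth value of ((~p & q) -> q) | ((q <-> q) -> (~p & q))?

true

~p = ~true = false
~p & q = false & U = false
(~p & q) -> q = false -> U = true  [~false | U]
q <-> q = U <-> U = U
~p = ~true = false
~p & q = false & U = false
(q <-> q) -> (~p & q) = U -> false = U
((~p & q) -> q) | ((q <-> q) -> (~p & q)) = true | U = true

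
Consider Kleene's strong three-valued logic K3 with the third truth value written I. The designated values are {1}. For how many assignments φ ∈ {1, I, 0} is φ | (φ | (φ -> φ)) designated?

φ=1: 1 ✓
φ=I: I ·
φ=0: 1 ✓

2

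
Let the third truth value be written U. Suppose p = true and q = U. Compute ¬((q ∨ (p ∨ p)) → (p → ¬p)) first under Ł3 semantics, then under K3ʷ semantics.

In Ł3: p ∨ p = true ∨ true = true
q ∨ (p ∨ p) = U ∨ true = true
¬p = ¬true = false
p → ¬p = true → false = false
(q ∨ (p ∨ p)) → (p → ¬p) = true → false = false
¬((q ∨ (p ∨ p)) → (p → ¬p)) = ¬false = true
In K3ʷ: p ∨ p = true ∨ true = true
q ∨ (p ∨ p) = U ∨ true = U
¬p = ¬true = false
p → ¬p = true → false = false
(q ∨ (p ∨ p)) → (p → ¬p) = U → false = U
¬((q ∨ (p ∨ p)) → (p → ¬p)) = ¬U = U
They differ because Ł3 and K3ʷ treat U differently under the binary connectives.

true; U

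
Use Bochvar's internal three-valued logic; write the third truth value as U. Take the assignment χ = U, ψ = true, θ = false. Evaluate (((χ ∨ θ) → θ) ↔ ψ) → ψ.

U

χ ∨ θ = U ∨ false = U
(χ ∨ θ) → θ = U → false = U  [any arg is the third value ⇒ result is the third value]
((χ ∨ θ) → θ) ↔ ψ = U ↔ true = U
(((χ ∨ θ) → θ) ↔ ψ) → ψ = U → true = U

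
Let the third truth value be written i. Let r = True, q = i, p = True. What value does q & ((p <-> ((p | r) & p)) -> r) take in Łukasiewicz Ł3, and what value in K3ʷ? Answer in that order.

In Łukasiewicz Ł3: p | r = True | True = True
(p | r) & p = True & True = True
p <-> ((p | r) & p) = True <-> True = True
(p <-> ((p | r) & p)) -> r = True -> True = True
q & ((p <-> ((p | r) & p)) -> r) = i & True = i
In K3ʷ: p | r = True | True = True
(p | r) & p = True & True = True
p <-> ((p | r) & p) = True <-> True = True
(p <-> ((p | r) & p)) -> r = True -> True = True
q & ((p <-> ((p | r) & p)) -> r) = i & True = i

i; i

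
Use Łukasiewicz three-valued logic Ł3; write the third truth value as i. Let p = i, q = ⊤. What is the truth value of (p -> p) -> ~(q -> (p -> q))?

⊥

p -> p = i -> i = ⊤
p -> q = i -> ⊤ = ⊤
q -> (p -> q) = ⊤ -> ⊤ = ⊤
~(q -> (p -> q)) = ~⊤ = ⊥
(p -> p) -> ~(q -> (p -> q)) = ⊤ -> ⊥ = ⊥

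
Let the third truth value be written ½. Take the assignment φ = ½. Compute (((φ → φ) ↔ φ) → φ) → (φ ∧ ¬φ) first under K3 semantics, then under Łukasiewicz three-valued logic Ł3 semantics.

½; ½

In K3: φ → φ = ½ → ½ = ½
(φ → φ) ↔ φ = ½ ↔ ½ = ½
((φ → φ) ↔ φ) → φ = ½ → ½ = ½
¬φ = ¬½ = ½
φ ∧ ¬φ = ½ ∧ ½ = ½
(((φ → φ) ↔ φ) → φ) → (φ ∧ ¬φ) = ½ → ½ = ½
In Łukasiewicz three-valued logic Ł3: φ → φ = ½ → ½ = 1  [min(1, 1−½+½)]
(φ → φ) ↔ φ = 1 ↔ ½ = ½
((φ → φ) ↔ φ) → φ = ½ → ½ = 1
¬φ = ¬½ = ½
φ ∧ ¬φ = ½ ∧ ½ = ½
(((φ → φ) ↔ φ) → φ) → (φ ∧ ¬φ) = 1 → ½ = ½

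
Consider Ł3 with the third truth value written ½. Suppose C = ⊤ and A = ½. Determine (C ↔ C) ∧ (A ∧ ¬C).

C ↔ C = ⊤ ↔ ⊤ = ⊤
¬C = ¬⊤ = ⊥
A ∧ ¬C = ½ ∧ ⊥ = ⊥
(C ↔ C) ∧ (A ∧ ¬C) = ⊤ ∧ ⊥ = ⊥

⊥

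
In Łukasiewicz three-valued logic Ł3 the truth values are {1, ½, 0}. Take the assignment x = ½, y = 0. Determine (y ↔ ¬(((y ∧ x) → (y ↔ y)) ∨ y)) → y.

y ∧ x = 0 ∧ ½ = 0
y ↔ y = 0 ↔ 0 = 1
(y ∧ x) → (y ↔ y) = 0 → 1 = 1
((y ∧ x) → (y ↔ y)) ∨ y = 1 ∨ 0 = 1
¬(((y ∧ x) → (y ↔ y)) ∨ y) = ¬1 = 0
y ↔ ¬(((y ∧ x) → (y ↔ y)) ∨ y) = 0 ↔ 0 = 1
(y ↔ ¬(((y ∧ x) → (y ↔ y)) ∨ y)) → y = 1 → 0 = 0

0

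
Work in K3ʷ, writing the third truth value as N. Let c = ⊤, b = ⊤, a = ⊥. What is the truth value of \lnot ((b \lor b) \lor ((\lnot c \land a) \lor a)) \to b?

⊤

b \lor b = ⊤ \lor ⊤ = ⊤
\lnot c = \lnot ⊤ = ⊥
\lnot c \land a = ⊥ \land ⊥ = ⊥
(\lnot c \land a) \lor a = ⊥ \lor ⊥ = ⊥
(b \lor b) \lor ((\lnot c \land a) \lor a) = ⊤ \lor ⊥ = ⊤
\lnot ((b \lor b) \lor ((\lnot c \land a) \lor a)) = \lnot ⊤ = ⊥
\lnot ((b \lor b) \lor ((\lnot c \land a) \lor a)) \to b = ⊥ \to ⊤ = ⊤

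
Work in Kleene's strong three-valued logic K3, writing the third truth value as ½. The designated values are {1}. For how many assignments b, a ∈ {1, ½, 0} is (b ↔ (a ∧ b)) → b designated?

3

Designated under: (b=1, a=1); (b=1, a=½); (b=1, a=0).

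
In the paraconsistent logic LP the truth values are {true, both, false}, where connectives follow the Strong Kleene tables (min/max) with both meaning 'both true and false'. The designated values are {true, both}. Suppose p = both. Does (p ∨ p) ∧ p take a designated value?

Yes

p ∨ p = both ∨ both = both
(p ∨ p) ∧ p = both ∧ both = both
both ∈ {true, both}.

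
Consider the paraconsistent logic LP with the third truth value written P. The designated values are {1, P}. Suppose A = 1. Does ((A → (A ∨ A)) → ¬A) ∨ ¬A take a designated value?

No

A ∨ A = 1 ∨ 1 = 1
A → (A ∨ A) = 1 → 1 = 1
¬A = ¬1 = 0
(A → (A ∨ A)) → ¬A = 1 → 0 = 0
¬A = ¬1 = 0
((A → (A ∨ A)) → ¬A) ∨ ¬A = 0 ∨ 0 = 0
0 ∉ {1, P}.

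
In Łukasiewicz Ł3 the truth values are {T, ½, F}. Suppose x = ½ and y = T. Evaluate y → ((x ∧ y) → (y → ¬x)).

x ∧ y = ½ ∧ T = ½
¬x = ¬½ = ½
y → ¬x = T → ½ = ½
(x ∧ y) → (y → ¬x) = ½ → ½ = T
y → ((x ∧ y) → (y → ¬x)) = T → T = T

T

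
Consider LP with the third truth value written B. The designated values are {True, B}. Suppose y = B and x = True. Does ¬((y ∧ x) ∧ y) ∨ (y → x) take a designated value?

Yes

y ∧ x = B ∧ True = B
(y ∧ x) ∧ y = B ∧ B = B
¬((y ∧ x) ∧ y) = ¬B = B
y → x = B → True = True  [¬B ∨ True]
¬((y ∧ x) ∧ y) ∨ (y → x) = B ∨ True = True
True ∈ {True, B}.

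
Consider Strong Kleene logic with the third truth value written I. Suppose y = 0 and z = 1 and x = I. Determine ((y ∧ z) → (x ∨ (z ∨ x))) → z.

1

y ∧ z = 0 ∧ 1 = 0
z ∨ x = 1 ∨ I = 1
x ∨ (z ∨ x) = I ∨ 1 = 1
(y ∧ z) → (x ∨ (z ∨ x)) = 0 → 1 = 1
((y ∧ z) → (x ∨ (z ∨ x))) → z = 1 → 1 = 1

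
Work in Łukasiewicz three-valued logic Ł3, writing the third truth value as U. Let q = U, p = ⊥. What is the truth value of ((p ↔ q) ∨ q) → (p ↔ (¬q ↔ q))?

U

p ↔ q = ⊥ ↔ U = U  [1 − |0−½|]
(p ↔ q) ∨ q = U ∨ U = U
¬q = ¬U = U
¬q ↔ q = U ↔ U = ⊤
p ↔ (¬q ↔ q) = ⊥ ↔ ⊤ = ⊥
((p ↔ q) ∨ q) → (p ↔ (¬q ↔ q)) = U → ⊥ = U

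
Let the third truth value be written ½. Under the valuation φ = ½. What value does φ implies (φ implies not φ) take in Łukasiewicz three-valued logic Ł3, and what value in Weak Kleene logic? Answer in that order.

In Łukasiewicz three-valued logic Ł3: not φ = not ½ = ½
φ implies not φ = ½ implies ½ = ⊤
φ implies (φ implies not φ) = ½ implies ⊤ = ⊤
In Weak Kleene logic: not φ = not ½ = ½
φ implies not φ = ½ implies ½ = ½  [any arg is the third value ⇒ result is the third value]
φ implies (φ implies not φ) = ½ implies ½ = ½
They differ because Łukasiewicz three-valued logic Ł3 and Weak Kleene logic treat ½ differently under the binary connectives.

⊤; ½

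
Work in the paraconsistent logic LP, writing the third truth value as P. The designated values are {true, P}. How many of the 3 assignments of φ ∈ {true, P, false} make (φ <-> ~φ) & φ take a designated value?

1

φ=true: false ·
φ=P: P ✓
φ=false: false ·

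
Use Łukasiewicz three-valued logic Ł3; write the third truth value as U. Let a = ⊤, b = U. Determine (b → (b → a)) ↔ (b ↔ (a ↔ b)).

⊤

b → a = U → ⊤ = ⊤  [min(1, 1−½+1)]
b → (b → a) = U → ⊤ = ⊤
a ↔ b = ⊤ ↔ U = U
b ↔ (a ↔ b) = U ↔ U = ⊤
(b → (b → a)) ↔ (b ↔ (a ↔ b)) = ⊤ ↔ ⊤ = ⊤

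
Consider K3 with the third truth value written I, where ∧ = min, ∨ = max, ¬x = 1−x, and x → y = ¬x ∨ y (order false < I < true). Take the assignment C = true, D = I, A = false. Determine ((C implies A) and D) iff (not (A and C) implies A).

true

C implies A = true implies false = false
(C implies A) and D = false and I = false
A and C = false and true = false
not (A and C) = not false = true
not (A and C) implies A = true implies false = false
((C implies A) and D) iff (not (A and C) implies A) = false iff false = true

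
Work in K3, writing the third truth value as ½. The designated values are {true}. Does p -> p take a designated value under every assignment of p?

Countermodel: p=½ gives ½, which is not designated.

No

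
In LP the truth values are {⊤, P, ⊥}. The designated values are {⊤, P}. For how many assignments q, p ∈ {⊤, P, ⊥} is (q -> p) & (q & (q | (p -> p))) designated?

5

Of the 9 assignments, 5 give a value in {⊤, P}.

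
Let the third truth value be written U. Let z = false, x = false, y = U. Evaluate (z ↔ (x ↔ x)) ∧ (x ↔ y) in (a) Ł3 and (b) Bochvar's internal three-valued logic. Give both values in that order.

false; U

In Ł3: x ↔ x = false ↔ false = true
z ↔ (x ↔ x) = false ↔ true = false
x ↔ y = false ↔ U = U
(z ↔ (x ↔ x)) ∧ (x ↔ y) = false ∧ U = false
In Bochvar's internal three-valued logic: x ↔ x = false ↔ false = true
z ↔ (x ↔ x) = false ↔ true = false
x ↔ y = false ↔ U = U
(z ↔ (x ↔ x)) ∧ (x ↔ y) = false ∧ U = U
They differ because Ł3 and Bochvar's internal three-valued logic treat U differently under the binary connectives.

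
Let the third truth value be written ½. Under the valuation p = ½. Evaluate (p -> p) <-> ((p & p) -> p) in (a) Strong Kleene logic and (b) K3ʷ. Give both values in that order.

½; ½

In Strong Kleene logic: p -> p = ½ -> ½ = ½  [~½ | ½]
p & p = ½ & ½ = ½
(p & p) -> p = ½ -> ½ = ½
(p -> p) <-> ((p & p) -> p) = ½ <-> ½ = ½
In K3ʷ: p -> p = ½ -> ½ = ½  [any arg is the third value ⇒ result is the third value]
p & p = ½ & ½ = ½
(p & p) -> p = ½ -> ½ = ½
(p -> p) <-> ((p & p) -> p) = ½ <-> ½ = ½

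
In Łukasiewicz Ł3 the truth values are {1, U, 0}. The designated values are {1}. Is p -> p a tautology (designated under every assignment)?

Yes

Every assignment of p over {1, U, 0} gives a value in {1}.
In particular, with p=U: p -> p = 1.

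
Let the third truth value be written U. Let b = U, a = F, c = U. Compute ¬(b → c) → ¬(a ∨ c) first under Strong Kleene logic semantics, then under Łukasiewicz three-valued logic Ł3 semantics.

U; T

In Strong Kleene logic: b → c = U → U = U  [¬U ∨ U]
¬(b → c) = ¬U = U
a ∨ c = F ∨ U = U
¬(a ∨ c) = ¬U = U
¬(b → c) → ¬(a ∨ c) = U → U = U
In Łukasiewicz three-valued logic Ł3: b → c = U → U = T  [min(1, 1−½+½)]
¬(b → c) = ¬T = F
a ∨ c = F ∨ U = U
¬(a ∨ c) = ¬U = U
¬(b → c) → ¬(a ∨ c) = F → U = T
They differ because Strong Kleene logic and Łukasiewicz three-valued logic Ł3 treat U differently under implication.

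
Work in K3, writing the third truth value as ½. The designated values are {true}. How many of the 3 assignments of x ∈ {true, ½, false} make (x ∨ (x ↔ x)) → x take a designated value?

x=true: true ✓
x=½: ½ ·
x=false: false ·

1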